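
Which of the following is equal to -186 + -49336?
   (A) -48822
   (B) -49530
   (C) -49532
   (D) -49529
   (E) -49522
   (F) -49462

-186 + -49336 = -49522
E) -49522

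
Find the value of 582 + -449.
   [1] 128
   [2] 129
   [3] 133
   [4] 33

582 + -449 = 133
3) 133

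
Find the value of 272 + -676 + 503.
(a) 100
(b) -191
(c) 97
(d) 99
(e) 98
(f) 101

First: 272 + -676 = -404
Then: -404 + 503 = 99
d) 99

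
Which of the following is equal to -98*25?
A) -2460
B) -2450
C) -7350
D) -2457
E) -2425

-98 * 25 = -2450
B) -2450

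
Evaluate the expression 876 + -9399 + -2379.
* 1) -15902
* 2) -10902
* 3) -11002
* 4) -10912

First: 876 + -9399 = -8523
Then: -8523 + -2379 = -10902
2) -10902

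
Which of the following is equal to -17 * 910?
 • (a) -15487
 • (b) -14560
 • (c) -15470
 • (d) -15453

-17 * 910 = -15470
c) -15470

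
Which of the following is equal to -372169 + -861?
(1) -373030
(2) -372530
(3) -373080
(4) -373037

-372169 + -861 = -373030
1) -373030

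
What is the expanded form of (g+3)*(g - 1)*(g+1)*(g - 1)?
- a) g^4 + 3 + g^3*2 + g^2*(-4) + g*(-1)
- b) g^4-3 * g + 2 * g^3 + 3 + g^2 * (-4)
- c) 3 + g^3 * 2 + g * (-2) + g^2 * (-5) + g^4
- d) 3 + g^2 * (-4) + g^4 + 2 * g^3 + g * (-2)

Expanding (g+3)*(g - 1)*(g+1)*(g - 1):
= 3 + g^2 * (-4) + g^4 + 2 * g^3 + g * (-2)
d) 3 + g^2 * (-4) + g^4 + 2 * g^3 + g * (-2)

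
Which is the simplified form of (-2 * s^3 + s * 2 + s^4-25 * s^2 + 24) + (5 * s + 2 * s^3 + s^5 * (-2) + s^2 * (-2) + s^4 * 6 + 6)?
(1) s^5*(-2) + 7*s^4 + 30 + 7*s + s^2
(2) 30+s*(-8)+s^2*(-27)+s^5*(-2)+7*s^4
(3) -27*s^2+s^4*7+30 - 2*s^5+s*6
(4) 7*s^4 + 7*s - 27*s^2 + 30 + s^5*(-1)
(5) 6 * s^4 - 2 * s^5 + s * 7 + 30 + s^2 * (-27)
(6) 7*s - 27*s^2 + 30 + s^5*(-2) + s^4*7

Adding the polynomials and combining like terms:
(-2*s^3 + s*2 + s^4 - 25*s^2 + 24) + (5*s + 2*s^3 + s^5*(-2) + s^2*(-2) + s^4*6 + 6)
= 7*s - 27*s^2 + 30 + s^5*(-2) + s^4*7
6) 7*s - 27*s^2 + 30 + s^5*(-2) + s^4*7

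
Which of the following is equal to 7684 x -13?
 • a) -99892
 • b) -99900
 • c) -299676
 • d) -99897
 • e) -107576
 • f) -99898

7684 * -13 = -99892
a) -99892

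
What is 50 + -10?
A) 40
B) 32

50 + -10 = 40
A) 40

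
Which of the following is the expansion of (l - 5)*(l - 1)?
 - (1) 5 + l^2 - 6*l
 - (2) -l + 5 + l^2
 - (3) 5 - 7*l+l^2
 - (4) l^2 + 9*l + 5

Expanding (l - 5)*(l - 1):
= 5 + l^2 - 6*l
1) 5 + l^2 - 6*l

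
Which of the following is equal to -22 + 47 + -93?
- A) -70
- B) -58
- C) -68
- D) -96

First: -22 + 47 = 25
Then: 25 + -93 = -68
C) -68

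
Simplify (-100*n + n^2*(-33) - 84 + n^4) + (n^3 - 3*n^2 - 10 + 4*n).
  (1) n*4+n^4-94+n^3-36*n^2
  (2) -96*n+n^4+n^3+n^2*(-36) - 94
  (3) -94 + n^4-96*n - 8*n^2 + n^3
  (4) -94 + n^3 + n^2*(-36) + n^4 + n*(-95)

Adding the polynomials and combining like terms:
(-100*n + n^2*(-33) - 84 + n^4) + (n^3 - 3*n^2 - 10 + 4*n)
= -96*n+n^4+n^3+n^2*(-36) - 94
2) -96*n+n^4+n^3+n^2*(-36) - 94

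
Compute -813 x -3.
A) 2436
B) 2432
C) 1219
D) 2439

-813 * -3 = 2439
D) 2439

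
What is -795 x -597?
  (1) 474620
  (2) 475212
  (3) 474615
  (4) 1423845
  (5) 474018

-795 * -597 = 474615
3) 474615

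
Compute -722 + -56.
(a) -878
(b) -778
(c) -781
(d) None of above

-722 + -56 = -778
b) -778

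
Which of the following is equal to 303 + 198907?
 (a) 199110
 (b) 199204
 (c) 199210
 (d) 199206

303 + 198907 = 199210
c) 199210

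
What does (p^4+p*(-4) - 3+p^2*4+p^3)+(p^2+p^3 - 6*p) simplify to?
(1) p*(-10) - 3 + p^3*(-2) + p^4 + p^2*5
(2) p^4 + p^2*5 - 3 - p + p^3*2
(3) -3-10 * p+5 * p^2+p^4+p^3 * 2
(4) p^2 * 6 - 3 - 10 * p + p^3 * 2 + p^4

Adding the polynomials and combining like terms:
(p^4 + p*(-4) - 3 + p^2*4 + p^3) + (p^2 + p^3 - 6*p)
= -3-10 * p+5 * p^2+p^4+p^3 * 2
3) -3-10 * p+5 * p^2+p^4+p^3 * 2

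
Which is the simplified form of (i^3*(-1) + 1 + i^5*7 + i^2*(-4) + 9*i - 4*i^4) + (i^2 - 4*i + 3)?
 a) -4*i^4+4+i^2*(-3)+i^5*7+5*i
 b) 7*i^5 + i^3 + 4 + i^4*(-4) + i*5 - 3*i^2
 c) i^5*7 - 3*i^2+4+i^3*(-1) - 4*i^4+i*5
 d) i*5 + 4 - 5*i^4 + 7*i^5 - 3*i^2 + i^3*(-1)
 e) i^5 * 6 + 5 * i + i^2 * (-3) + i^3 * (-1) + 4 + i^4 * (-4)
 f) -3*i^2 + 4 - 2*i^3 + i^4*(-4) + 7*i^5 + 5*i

Adding the polynomials and combining like terms:
(i^3*(-1) + 1 + i^5*7 + i^2*(-4) + 9*i - 4*i^4) + (i^2 - 4*i + 3)
= i^5*7 - 3*i^2+4+i^3*(-1) - 4*i^4+i*5
c) i^5*7 - 3*i^2+4+i^3*(-1) - 4*i^4+i*5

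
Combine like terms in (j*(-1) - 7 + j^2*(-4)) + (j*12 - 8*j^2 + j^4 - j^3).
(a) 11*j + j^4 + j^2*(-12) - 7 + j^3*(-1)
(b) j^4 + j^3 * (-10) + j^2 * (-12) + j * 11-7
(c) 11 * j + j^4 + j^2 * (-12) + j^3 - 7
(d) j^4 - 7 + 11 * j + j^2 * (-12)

Adding the polynomials and combining like terms:
(j*(-1) - 7 + j^2*(-4)) + (j*12 - 8*j^2 + j^4 - j^3)
= 11*j + j^4 + j^2*(-12) - 7 + j^3*(-1)
a) 11*j + j^4 + j^2*(-12) - 7 + j^3*(-1)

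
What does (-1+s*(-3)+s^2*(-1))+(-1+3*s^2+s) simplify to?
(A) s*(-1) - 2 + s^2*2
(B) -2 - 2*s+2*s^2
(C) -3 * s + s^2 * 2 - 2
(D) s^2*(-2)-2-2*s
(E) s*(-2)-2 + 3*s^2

Adding the polynomials and combining like terms:
(-1 + s*(-3) + s^2*(-1)) + (-1 + 3*s^2 + s)
= -2 - 2*s+2*s^2
B) -2 - 2*s+2*s^2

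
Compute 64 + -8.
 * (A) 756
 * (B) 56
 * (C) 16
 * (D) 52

64 + -8 = 56
B) 56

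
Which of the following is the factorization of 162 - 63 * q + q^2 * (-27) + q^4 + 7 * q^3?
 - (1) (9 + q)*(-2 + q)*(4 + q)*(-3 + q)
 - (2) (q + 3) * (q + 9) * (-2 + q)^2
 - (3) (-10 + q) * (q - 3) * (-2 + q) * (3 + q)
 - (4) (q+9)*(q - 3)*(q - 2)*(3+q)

We need to factor 162 - 63 * q + q^2 * (-27) + q^4 + 7 * q^3.
The factored form is (q+9)*(q - 3)*(q - 2)*(3+q).
4) (q+9)*(q - 3)*(q - 2)*(3+q)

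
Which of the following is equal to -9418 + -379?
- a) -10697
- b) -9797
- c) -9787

-9418 + -379 = -9797
b) -9797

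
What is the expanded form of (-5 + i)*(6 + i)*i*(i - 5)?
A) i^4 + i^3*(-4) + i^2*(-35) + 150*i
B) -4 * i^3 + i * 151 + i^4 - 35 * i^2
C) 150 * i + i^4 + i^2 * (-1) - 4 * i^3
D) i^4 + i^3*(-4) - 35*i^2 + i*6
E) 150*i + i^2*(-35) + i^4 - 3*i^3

Expanding (-5 + i)*(6 + i)*i*(i - 5):
= i^4 + i^3*(-4) + i^2*(-35) + 150*i
A) i^4 + i^3*(-4) + i^2*(-35) + 150*i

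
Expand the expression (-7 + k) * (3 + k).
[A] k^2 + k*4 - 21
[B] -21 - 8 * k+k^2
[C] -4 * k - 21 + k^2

Expanding (-7 + k) * (3 + k):
= -4 * k - 21 + k^2
C) -4 * k - 21 + k^2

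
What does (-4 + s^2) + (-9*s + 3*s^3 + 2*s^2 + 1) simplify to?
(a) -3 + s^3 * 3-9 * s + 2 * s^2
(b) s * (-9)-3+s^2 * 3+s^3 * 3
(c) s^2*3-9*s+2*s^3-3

Adding the polynomials and combining like terms:
(-4 + s^2) + (-9*s + 3*s^3 + 2*s^2 + 1)
= s * (-9)-3+s^2 * 3+s^3 * 3
b) s * (-9)-3+s^2 * 3+s^3 * 3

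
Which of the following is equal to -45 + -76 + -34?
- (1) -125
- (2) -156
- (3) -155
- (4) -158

First: -45 + -76 = -121
Then: -121 + -34 = -155
3) -155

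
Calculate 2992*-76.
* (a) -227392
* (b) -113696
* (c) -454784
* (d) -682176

2992 * -76 = -227392
a) -227392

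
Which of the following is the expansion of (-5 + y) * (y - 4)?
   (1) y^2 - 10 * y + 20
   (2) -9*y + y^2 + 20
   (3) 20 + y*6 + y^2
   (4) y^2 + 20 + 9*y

Expanding (-5 + y) * (y - 4):
= -9*y + y^2 + 20
2) -9*y + y^2 + 20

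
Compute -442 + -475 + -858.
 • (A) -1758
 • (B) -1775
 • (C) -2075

First: -442 + -475 = -917
Then: -917 + -858 = -1775
B) -1775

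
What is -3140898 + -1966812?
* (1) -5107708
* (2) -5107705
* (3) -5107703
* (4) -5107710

-3140898 + -1966812 = -5107710
4) -5107710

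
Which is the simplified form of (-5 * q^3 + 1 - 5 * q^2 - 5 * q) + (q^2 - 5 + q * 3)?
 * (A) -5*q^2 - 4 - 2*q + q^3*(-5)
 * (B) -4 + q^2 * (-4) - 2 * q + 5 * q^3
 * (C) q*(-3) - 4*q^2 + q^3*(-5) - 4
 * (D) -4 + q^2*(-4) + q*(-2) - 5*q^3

Adding the polynomials and combining like terms:
(-5*q^3 + 1 - 5*q^2 - 5*q) + (q^2 - 5 + q*3)
= -4 + q^2*(-4) + q*(-2) - 5*q^3
D) -4 + q^2*(-4) + q*(-2) - 5*q^3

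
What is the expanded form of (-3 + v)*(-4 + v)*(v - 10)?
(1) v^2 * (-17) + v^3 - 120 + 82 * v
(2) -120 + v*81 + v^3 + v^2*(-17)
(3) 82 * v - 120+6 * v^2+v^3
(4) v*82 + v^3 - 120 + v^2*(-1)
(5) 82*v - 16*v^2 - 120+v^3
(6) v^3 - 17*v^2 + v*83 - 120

Expanding (-3 + v)*(-4 + v)*(v - 10):
= v^2 * (-17) + v^3 - 120 + 82 * v
1) v^2 * (-17) + v^3 - 120 + 82 * v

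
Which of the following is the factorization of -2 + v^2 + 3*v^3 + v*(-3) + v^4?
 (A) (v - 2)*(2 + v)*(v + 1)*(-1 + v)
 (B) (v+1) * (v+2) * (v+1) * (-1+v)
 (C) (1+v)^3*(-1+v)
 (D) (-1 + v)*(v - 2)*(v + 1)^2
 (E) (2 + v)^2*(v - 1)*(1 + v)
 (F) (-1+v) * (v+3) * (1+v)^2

We need to factor -2 + v^2 + 3*v^3 + v*(-3) + v^4.
The factored form is (v+1) * (v+2) * (v+1) * (-1+v).
B) (v+1) * (v+2) * (v+1) * (-1+v)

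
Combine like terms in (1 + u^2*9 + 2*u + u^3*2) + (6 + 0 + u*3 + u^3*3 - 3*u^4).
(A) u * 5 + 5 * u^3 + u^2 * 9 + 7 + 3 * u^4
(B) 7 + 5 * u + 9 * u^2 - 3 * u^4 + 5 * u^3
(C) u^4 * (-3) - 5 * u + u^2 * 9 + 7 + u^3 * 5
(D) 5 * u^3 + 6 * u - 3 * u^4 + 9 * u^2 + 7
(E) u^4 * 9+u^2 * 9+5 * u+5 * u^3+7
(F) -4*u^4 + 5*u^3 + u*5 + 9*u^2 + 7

Adding the polynomials and combining like terms:
(1 + u^2*9 + 2*u + u^3*2) + (6 + 0 + u*3 + u^3*3 - 3*u^4)
= 7 + 5 * u + 9 * u^2 - 3 * u^4 + 5 * u^3
B) 7 + 5 * u + 9 * u^2 - 3 * u^4 + 5 * u^3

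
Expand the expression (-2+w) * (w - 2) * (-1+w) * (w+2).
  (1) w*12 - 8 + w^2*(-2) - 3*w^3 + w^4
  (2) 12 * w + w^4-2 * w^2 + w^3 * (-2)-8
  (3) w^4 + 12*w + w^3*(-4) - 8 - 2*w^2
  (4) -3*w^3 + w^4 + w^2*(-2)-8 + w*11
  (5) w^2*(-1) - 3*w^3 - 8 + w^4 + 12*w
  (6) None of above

Expanding (-2+w) * (w - 2) * (-1+w) * (w+2):
= w*12 - 8 + w^2*(-2) - 3*w^3 + w^4
1) w*12 - 8 + w^2*(-2) - 3*w^3 + w^4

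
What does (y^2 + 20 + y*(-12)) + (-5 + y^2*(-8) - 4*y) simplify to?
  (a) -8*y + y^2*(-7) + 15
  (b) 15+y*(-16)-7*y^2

Adding the polynomials and combining like terms:
(y^2 + 20 + y*(-12)) + (-5 + y^2*(-8) - 4*y)
= 15+y*(-16)-7*y^2
b) 15+y*(-16)-7*y^2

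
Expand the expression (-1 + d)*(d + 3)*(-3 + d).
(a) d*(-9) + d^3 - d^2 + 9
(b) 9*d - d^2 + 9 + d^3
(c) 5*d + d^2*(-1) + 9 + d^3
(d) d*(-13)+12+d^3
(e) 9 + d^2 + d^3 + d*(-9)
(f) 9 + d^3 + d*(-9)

Expanding (-1 + d)*(d + 3)*(-3 + d):
= d*(-9) + d^3 - d^2 + 9
a) d*(-9) + d^3 - d^2 + 9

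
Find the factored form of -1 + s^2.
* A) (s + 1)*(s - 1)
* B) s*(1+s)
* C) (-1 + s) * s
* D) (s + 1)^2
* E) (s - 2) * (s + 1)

We need to factor -1 + s^2.
The factored form is (s + 1)*(s - 1).
A) (s + 1)*(s - 1)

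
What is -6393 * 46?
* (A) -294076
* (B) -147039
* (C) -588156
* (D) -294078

-6393 * 46 = -294078
D) -294078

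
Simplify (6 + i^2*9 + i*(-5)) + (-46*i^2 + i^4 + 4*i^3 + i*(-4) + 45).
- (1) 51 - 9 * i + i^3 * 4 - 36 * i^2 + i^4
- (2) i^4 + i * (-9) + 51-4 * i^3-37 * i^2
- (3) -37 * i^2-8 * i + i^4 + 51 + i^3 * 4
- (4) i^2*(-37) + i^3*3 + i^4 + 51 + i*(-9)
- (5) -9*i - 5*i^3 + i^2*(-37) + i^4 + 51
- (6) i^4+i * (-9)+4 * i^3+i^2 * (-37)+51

Adding the polynomials and combining like terms:
(6 + i^2*9 + i*(-5)) + (-46*i^2 + i^4 + 4*i^3 + i*(-4) + 45)
= i^4+i * (-9)+4 * i^3+i^2 * (-37)+51
6) i^4+i * (-9)+4 * i^3+i^2 * (-37)+51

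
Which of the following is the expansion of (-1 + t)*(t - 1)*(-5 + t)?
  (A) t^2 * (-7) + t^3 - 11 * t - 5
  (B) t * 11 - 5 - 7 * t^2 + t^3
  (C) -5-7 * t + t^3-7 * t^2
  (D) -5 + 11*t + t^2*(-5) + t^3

Expanding (-1 + t)*(t - 1)*(-5 + t):
= t * 11 - 5 - 7 * t^2 + t^3
B) t * 11 - 5 - 7 * t^2 + t^3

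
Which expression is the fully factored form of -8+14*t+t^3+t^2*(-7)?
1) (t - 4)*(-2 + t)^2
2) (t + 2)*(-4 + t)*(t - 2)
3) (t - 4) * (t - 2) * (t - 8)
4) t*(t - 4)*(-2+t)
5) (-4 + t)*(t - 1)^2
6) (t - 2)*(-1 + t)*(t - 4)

We need to factor -8+14*t+t^3+t^2*(-7).
The factored form is (t - 2)*(-1 + t)*(t - 4).
6) (t - 2)*(-1 + t)*(t - 4)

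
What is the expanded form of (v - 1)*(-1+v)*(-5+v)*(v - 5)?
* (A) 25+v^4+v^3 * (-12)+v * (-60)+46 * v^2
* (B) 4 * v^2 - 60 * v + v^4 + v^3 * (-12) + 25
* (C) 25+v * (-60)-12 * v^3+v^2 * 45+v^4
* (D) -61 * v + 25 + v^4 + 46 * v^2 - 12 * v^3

Expanding (v - 1)*(-1+v)*(-5+v)*(v - 5):
= 25+v^4+v^3 * (-12)+v * (-60)+46 * v^2
A) 25+v^4+v^3 * (-12)+v * (-60)+46 * v^2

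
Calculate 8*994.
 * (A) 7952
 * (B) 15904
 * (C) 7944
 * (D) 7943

8 * 994 = 7952
A) 7952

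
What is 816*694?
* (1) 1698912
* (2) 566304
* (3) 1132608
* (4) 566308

816 * 694 = 566304
2) 566304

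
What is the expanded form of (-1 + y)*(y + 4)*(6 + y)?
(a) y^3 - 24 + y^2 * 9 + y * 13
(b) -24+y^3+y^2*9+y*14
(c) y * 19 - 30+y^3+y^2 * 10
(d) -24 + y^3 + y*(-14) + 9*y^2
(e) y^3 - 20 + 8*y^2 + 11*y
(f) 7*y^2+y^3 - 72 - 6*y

Expanding (-1 + y)*(y + 4)*(6 + y):
= -24+y^3+y^2*9+y*14
b) -24+y^3+y^2*9+y*14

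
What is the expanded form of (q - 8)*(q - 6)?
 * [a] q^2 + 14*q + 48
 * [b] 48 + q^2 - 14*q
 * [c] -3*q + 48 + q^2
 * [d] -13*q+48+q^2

Expanding (q - 8)*(q - 6):
= 48 + q^2 - 14*q
b) 48 + q^2 - 14*q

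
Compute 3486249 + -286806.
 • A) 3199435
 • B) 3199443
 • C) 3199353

3486249 + -286806 = 3199443
B) 3199443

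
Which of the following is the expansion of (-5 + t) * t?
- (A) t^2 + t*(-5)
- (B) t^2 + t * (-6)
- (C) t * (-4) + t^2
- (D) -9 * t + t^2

Expanding (-5 + t) * t:
= t^2 + t*(-5)
A) t^2 + t*(-5)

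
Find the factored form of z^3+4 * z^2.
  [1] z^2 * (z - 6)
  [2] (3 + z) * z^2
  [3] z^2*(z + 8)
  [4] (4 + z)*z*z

We need to factor z^3+4 * z^2.
The factored form is (4 + z)*z*z.
4) (4 + z)*z*z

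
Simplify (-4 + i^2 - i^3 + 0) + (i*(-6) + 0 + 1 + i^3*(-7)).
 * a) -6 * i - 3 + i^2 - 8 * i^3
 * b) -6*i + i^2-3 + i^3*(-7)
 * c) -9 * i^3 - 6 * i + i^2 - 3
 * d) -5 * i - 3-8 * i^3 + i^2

Adding the polynomials and combining like terms:
(-4 + i^2 - i^3 + 0) + (i*(-6) + 0 + 1 + i^3*(-7))
= -6 * i - 3 + i^2 - 8 * i^3
a) -6 * i - 3 + i^2 - 8 * i^3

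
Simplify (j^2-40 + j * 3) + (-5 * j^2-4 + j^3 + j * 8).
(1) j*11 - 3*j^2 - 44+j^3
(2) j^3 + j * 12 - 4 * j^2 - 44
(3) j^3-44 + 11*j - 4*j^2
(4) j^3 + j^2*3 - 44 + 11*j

Adding the polynomials and combining like terms:
(j^2 - 40 + j*3) + (-5*j^2 - 4 + j^3 + j*8)
= j^3-44 + 11*j - 4*j^2
3) j^3-44 + 11*j - 4*j^2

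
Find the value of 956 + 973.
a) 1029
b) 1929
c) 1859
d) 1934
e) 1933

956 + 973 = 1929
b) 1929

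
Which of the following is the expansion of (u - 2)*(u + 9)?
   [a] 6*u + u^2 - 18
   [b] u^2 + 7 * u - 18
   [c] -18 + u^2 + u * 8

Expanding (u - 2)*(u + 9):
= u^2 + 7 * u - 18
b) u^2 + 7 * u - 18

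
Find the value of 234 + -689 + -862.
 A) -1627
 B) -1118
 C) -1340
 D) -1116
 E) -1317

First: 234 + -689 = -455
Then: -455 + -862 = -1317
E) -1317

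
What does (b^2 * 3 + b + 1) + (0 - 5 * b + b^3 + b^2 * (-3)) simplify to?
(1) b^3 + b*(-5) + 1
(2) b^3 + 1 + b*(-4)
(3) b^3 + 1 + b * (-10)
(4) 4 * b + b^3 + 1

Adding the polynomials and combining like terms:
(b^2*3 + b + 1) + (0 - 5*b + b^3 + b^2*(-3))
= b^3 + 1 + b*(-4)
2) b^3 + 1 + b*(-4)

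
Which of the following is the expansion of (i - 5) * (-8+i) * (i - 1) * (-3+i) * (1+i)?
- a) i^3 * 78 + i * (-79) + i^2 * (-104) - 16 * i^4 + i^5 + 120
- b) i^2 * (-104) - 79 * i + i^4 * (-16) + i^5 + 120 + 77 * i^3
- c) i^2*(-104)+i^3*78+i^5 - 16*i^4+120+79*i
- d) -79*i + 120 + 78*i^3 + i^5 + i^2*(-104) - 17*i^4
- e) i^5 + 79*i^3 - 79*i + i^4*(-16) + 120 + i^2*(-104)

Expanding (i - 5) * (-8+i) * (i - 1) * (-3+i) * (1+i):
= i^3 * 78 + i * (-79) + i^2 * (-104) - 16 * i^4 + i^5 + 120
a) i^3 * 78 + i * (-79) + i^2 * (-104) - 16 * i^4 + i^5 + 120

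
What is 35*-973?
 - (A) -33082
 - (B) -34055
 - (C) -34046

35 * -973 = -34055
B) -34055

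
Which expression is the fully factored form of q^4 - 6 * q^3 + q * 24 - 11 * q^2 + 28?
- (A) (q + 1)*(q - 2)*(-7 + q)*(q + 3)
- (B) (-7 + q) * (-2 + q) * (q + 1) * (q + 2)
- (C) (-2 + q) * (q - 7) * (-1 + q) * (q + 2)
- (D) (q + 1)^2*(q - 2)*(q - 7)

We need to factor q^4 - 6 * q^3 + q * 24 - 11 * q^2 + 28.
The factored form is (-7 + q) * (-2 + q) * (q + 1) * (q + 2).
B) (-7 + q) * (-2 + q) * (q + 1) * (q + 2)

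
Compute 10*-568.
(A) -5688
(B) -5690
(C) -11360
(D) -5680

10 * -568 = -5680
D) -5680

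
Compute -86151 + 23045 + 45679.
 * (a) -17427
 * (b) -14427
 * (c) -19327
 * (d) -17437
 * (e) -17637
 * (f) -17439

First: -86151 + 23045 = -63106
Then: -63106 + 45679 = -17427
a) -17427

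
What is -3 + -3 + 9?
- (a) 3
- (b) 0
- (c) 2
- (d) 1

First: -3 + -3 = -6
Then: -6 + 9 = 3
a) 3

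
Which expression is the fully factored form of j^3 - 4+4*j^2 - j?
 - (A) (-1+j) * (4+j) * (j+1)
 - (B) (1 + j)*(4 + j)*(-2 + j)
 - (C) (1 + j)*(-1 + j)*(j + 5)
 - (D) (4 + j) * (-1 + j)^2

We need to factor j^3 - 4+4*j^2 - j.
The factored form is (-1+j) * (4+j) * (j+1).
A) (-1+j) * (4+j) * (j+1)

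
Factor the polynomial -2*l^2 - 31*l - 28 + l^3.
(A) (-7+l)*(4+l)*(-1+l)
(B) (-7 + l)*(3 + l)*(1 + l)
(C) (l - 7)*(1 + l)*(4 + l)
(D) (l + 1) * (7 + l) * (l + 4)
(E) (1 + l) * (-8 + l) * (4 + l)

We need to factor -2*l^2 - 31*l - 28 + l^3.
The factored form is (l - 7)*(1 + l)*(4 + l).
C) (l - 7)*(1 + l)*(4 + l)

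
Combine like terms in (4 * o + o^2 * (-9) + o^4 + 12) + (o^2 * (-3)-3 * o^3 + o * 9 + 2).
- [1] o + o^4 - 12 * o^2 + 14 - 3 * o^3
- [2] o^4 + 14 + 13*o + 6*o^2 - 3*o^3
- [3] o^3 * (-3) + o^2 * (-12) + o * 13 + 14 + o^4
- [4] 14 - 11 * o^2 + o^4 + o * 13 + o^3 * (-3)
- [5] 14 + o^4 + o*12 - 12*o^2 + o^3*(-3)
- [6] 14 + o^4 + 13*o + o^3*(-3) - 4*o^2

Adding the polynomials and combining like terms:
(4*o + o^2*(-9) + o^4 + 12) + (o^2*(-3) - 3*o^3 + o*9 + 2)
= o^3 * (-3) + o^2 * (-12) + o * 13 + 14 + o^4
3) o^3 * (-3) + o^2 * (-12) + o * 13 + 14 + o^4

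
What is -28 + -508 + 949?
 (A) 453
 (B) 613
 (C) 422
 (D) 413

First: -28 + -508 = -536
Then: -536 + 949 = 413
D) 413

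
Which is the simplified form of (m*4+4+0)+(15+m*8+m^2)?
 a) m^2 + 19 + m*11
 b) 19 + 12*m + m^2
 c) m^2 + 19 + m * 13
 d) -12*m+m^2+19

Adding the polynomials and combining like terms:
(m*4 + 4 + 0) + (15 + m*8 + m^2)
= 19 + 12*m + m^2
b) 19 + 12*m + m^2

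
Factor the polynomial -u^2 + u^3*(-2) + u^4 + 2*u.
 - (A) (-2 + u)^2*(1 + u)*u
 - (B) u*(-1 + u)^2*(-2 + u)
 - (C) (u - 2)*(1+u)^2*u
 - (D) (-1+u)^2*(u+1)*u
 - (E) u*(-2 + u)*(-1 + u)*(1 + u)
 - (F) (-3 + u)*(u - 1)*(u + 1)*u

We need to factor -u^2 + u^3*(-2) + u^4 + 2*u.
The factored form is u*(-2 + u)*(-1 + u)*(1 + u).
E) u*(-2 + u)*(-1 + u)*(1 + u)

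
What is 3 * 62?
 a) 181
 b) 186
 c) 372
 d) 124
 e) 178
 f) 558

3 * 62 = 186
b) 186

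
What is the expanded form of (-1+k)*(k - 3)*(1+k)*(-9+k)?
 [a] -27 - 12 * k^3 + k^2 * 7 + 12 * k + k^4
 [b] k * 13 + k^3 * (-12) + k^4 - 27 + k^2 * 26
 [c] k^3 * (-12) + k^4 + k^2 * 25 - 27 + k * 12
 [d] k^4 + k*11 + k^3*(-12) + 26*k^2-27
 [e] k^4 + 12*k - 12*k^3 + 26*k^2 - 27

Expanding (-1+k)*(k - 3)*(1+k)*(-9+k):
= k^4 + 12*k - 12*k^3 + 26*k^2 - 27
e) k^4 + 12*k - 12*k^3 + 26*k^2 - 27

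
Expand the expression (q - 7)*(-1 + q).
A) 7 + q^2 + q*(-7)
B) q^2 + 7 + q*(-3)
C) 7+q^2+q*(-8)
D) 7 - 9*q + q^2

Expanding (q - 7)*(-1 + q):
= 7+q^2+q*(-8)
C) 7+q^2+q*(-8)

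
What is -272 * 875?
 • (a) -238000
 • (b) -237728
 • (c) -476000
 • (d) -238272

-272 * 875 = -238000
a) -238000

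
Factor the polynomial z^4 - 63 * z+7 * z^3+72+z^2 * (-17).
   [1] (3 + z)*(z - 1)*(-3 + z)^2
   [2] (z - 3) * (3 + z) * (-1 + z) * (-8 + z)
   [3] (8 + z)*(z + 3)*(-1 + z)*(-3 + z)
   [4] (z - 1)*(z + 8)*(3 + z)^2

We need to factor z^4 - 63 * z+7 * z^3+72+z^2 * (-17).
The factored form is (8 + z)*(z + 3)*(-1 + z)*(-3 + z).
3) (8 + z)*(z + 3)*(-1 + z)*(-3 + z)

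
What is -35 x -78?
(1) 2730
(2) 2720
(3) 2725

-35 * -78 = 2730
1) 2730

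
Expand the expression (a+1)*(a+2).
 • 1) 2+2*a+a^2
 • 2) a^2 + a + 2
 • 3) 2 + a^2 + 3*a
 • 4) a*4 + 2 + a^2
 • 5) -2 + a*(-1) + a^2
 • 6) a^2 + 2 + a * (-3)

Expanding (a+1)*(a+2):
= 2 + a^2 + 3*a
3) 2 + a^2 + 3*a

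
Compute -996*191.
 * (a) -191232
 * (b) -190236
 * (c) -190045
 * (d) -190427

-996 * 191 = -190236
b) -190236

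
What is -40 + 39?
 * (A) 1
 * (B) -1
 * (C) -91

-40 + 39 = -1
B) -1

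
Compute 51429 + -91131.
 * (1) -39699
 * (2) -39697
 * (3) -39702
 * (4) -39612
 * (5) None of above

51429 + -91131 = -39702
3) -39702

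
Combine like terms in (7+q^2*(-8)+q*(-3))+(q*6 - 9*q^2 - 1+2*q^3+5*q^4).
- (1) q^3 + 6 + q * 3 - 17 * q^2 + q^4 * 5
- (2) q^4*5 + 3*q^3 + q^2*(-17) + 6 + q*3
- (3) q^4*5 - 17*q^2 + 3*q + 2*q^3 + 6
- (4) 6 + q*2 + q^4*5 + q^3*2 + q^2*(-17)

Adding the polynomials and combining like terms:
(7 + q^2*(-8) + q*(-3)) + (q*6 - 9*q^2 - 1 + 2*q^3 + 5*q^4)
= q^4*5 - 17*q^2 + 3*q + 2*q^3 + 6
3) q^4*5 - 17*q^2 + 3*q + 2*q^3 + 6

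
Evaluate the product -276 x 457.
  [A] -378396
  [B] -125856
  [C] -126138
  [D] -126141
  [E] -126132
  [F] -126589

-276 * 457 = -126132
E) -126132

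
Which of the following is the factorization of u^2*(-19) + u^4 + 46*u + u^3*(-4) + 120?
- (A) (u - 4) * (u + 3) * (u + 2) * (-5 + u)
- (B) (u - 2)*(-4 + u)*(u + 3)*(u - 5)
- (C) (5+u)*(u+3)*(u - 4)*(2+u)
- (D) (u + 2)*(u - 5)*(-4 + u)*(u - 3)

We need to factor u^2*(-19) + u^4 + 46*u + u^3*(-4) + 120.
The factored form is (u - 4) * (u + 3) * (u + 2) * (-5 + u).
A) (u - 4) * (u + 3) * (u + 2) * (-5 + u)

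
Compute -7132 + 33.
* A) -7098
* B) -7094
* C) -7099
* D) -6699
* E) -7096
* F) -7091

-7132 + 33 = -7099
C) -7099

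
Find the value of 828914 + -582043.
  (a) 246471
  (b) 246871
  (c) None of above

828914 + -582043 = 246871
b) 246871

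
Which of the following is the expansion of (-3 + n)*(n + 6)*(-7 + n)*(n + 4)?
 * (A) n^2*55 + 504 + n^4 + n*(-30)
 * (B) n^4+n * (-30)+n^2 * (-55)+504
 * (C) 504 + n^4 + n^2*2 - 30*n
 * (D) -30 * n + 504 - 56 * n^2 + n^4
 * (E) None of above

Expanding (-3 + n)*(n + 6)*(-7 + n)*(n + 4):
= n^4+n * (-30)+n^2 * (-55)+504
B) n^4+n * (-30)+n^2 * (-55)+504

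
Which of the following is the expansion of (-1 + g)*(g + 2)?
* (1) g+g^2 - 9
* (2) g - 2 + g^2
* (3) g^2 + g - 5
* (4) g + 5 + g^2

Expanding (-1 + g)*(g + 2):
= g - 2 + g^2
2) g - 2 + g^2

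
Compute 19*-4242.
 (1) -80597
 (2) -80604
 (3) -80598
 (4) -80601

19 * -4242 = -80598
3) -80598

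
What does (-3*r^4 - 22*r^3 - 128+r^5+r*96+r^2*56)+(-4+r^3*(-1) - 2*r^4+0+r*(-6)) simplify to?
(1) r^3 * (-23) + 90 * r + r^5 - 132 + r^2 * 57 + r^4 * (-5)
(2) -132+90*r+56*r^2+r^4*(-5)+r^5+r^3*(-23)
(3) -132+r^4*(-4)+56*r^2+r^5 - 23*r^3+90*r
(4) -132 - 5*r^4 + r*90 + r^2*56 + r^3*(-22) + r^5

Adding the polynomials and combining like terms:
(-3*r^4 - 22*r^3 - 128 + r^5 + r*96 + r^2*56) + (-4 + r^3*(-1) - 2*r^4 + 0 + r*(-6))
= -132+90*r+56*r^2+r^4*(-5)+r^5+r^3*(-23)
2) -132+90*r+56*r^2+r^4*(-5)+r^5+r^3*(-23)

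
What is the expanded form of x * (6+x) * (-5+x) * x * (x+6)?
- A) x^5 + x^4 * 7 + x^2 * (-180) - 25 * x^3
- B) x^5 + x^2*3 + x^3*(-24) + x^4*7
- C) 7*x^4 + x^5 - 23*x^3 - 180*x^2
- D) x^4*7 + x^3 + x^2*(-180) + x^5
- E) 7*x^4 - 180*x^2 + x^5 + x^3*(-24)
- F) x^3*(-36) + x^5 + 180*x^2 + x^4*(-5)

Expanding x * (6+x) * (-5+x) * x * (x+6):
= 7*x^4 - 180*x^2 + x^5 + x^3*(-24)
E) 7*x^4 - 180*x^2 + x^5 + x^3*(-24)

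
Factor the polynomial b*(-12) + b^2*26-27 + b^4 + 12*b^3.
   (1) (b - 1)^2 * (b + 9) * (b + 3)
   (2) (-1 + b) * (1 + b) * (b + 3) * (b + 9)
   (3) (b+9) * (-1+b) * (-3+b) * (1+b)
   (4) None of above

We need to factor b*(-12) + b^2*26-27 + b^4 + 12*b^3.
The factored form is (-1 + b) * (1 + b) * (b + 3) * (b + 9).
2) (-1 + b) * (1 + b) * (b + 3) * (b + 9)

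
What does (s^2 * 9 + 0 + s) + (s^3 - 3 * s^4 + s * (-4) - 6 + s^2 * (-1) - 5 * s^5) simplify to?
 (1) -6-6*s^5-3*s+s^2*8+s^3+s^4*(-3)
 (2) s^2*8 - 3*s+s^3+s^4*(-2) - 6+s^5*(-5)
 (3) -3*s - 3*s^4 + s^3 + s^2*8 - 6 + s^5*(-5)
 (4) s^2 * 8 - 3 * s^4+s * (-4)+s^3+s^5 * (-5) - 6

Adding the polynomials and combining like terms:
(s^2*9 + 0 + s) + (s^3 - 3*s^4 + s*(-4) - 6 + s^2*(-1) - 5*s^5)
= -3*s - 3*s^4 + s^3 + s^2*8 - 6 + s^5*(-5)
3) -3*s - 3*s^4 + s^3 + s^2*8 - 6 + s^5*(-5)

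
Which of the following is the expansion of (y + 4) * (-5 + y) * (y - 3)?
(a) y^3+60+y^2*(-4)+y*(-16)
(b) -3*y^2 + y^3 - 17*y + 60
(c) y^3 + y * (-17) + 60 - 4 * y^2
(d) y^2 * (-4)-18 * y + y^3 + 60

Expanding (y + 4) * (-5 + y) * (y - 3):
= y^3 + y * (-17) + 60 - 4 * y^2
c) y^3 + y * (-17) + 60 - 4 * y^2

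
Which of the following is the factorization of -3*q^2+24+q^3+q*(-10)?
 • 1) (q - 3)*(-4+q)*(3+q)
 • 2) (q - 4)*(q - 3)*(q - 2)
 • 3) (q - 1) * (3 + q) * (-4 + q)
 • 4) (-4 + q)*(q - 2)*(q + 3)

We need to factor -3*q^2+24+q^3+q*(-10).
The factored form is (-4 + q)*(q - 2)*(q + 3).
4) (-4 + q)*(q - 2)*(q + 3)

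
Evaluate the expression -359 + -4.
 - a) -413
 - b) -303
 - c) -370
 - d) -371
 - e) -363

-359 + -4 = -363
e) -363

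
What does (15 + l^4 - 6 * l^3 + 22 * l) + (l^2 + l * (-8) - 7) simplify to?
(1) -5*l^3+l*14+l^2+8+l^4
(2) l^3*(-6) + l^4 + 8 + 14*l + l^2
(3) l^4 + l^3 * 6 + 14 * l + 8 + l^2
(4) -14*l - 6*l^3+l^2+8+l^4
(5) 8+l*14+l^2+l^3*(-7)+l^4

Adding the polynomials and combining like terms:
(15 + l^4 - 6*l^3 + 22*l) + (l^2 + l*(-8) - 7)
= l^3*(-6) + l^4 + 8 + 14*l + l^2
2) l^3*(-6) + l^4 + 8 + 14*l + l^2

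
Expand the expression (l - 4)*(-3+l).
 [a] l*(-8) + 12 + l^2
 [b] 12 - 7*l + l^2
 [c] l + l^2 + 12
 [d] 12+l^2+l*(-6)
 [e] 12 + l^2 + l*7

Expanding (l - 4)*(-3+l):
= 12 - 7*l + l^2
b) 12 - 7*l + l^2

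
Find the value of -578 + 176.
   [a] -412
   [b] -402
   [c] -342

-578 + 176 = -402
b) -402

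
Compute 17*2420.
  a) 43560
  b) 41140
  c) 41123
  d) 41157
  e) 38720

17 * 2420 = 41140
b) 41140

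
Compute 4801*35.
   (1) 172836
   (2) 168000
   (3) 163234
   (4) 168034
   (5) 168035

4801 * 35 = 168035
5) 168035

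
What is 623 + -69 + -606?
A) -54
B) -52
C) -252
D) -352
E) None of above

First: 623 + -69 = 554
Then: 554 + -606 = -52
B) -52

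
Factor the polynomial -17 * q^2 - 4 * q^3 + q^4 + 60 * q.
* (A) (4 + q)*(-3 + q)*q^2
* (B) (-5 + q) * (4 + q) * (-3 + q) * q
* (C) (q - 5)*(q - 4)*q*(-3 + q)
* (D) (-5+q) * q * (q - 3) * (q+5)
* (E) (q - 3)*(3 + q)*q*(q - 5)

We need to factor -17 * q^2 - 4 * q^3 + q^4 + 60 * q.
The factored form is (-5 + q) * (4 + q) * (-3 + q) * q.
B) (-5 + q) * (4 + q) * (-3 + q) * q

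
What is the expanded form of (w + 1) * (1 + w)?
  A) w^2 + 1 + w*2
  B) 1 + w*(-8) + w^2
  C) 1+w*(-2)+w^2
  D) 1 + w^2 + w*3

Expanding (w + 1) * (1 + w):
= w^2 + 1 + w*2
A) w^2 + 1 + w*2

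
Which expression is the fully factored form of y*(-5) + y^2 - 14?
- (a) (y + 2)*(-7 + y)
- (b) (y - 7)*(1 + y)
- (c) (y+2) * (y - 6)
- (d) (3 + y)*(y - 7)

We need to factor y*(-5) + y^2 - 14.
The factored form is (y + 2)*(-7 + y).
a) (y + 2)*(-7 + y)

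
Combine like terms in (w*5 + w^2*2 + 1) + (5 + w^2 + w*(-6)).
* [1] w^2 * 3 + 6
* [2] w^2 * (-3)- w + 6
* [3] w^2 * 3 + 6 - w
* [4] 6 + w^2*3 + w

Adding the polynomials and combining like terms:
(w*5 + w^2*2 + 1) + (5 + w^2 + w*(-6))
= w^2 * 3 + 6 - w
3) w^2 * 3 + 6 - w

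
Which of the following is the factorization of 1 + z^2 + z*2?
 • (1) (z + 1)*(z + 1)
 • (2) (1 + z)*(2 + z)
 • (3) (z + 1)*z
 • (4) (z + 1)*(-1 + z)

We need to factor 1 + z^2 + z*2.
The factored form is (z + 1)*(z + 1).
1) (z + 1)*(z + 1)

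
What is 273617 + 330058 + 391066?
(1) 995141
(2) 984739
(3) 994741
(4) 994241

First: 273617 + 330058 = 603675
Then: 603675 + 391066 = 994741
3) 994741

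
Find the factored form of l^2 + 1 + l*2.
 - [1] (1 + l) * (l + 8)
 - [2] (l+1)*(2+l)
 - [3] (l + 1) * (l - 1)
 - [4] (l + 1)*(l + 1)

We need to factor l^2 + 1 + l*2.
The factored form is (l + 1)*(l + 1).
4) (l + 1)*(l + 1)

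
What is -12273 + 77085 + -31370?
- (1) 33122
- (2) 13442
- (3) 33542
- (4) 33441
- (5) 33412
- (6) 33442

First: -12273 + 77085 = 64812
Then: 64812 + -31370 = 33442
6) 33442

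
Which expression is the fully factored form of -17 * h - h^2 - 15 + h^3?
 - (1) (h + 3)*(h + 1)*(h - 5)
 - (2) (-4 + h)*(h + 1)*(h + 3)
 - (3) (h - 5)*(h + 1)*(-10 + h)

We need to factor -17 * h - h^2 - 15 + h^3.
The factored form is (h + 3)*(h + 1)*(h - 5).
1) (h + 3)*(h + 1)*(h - 5)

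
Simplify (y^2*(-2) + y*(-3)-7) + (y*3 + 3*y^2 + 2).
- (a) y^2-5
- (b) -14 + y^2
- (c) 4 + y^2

Adding the polynomials and combining like terms:
(y^2*(-2) + y*(-3) - 7) + (y*3 + 3*y^2 + 2)
= y^2-5
a) y^2-5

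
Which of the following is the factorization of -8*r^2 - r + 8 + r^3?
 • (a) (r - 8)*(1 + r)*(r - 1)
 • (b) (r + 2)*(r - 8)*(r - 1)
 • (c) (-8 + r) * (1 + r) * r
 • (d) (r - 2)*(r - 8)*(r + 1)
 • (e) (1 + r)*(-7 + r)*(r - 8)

We need to factor -8*r^2 - r + 8 + r^3.
The factored form is (r - 8)*(1 + r)*(r - 1).
a) (r - 8)*(1 + r)*(r - 1)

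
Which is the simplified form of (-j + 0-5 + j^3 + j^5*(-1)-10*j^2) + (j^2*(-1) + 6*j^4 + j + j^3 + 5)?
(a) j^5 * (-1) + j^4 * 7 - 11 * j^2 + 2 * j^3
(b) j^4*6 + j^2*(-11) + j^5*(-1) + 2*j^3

Adding the polynomials and combining like terms:
(-j + 0 - 5 + j^3 + j^5*(-1) - 10*j^2) + (j^2*(-1) + 6*j^4 + j + j^3 + 5)
= j^4*6 + j^2*(-11) + j^5*(-1) + 2*j^3
b) j^4*6 + j^2*(-11) + j^5*(-1) + 2*j^3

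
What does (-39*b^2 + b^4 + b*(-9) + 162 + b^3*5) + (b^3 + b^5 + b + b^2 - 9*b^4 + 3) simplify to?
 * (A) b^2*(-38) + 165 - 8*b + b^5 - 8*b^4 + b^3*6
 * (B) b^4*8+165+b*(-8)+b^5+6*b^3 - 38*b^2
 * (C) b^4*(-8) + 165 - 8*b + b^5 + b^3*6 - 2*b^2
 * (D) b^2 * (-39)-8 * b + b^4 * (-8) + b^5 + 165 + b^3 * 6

Adding the polynomials and combining like terms:
(-39*b^2 + b^4 + b*(-9) + 162 + b^3*5) + (b^3 + b^5 + b + b^2 - 9*b^4 + 3)
= b^2*(-38) + 165 - 8*b + b^5 - 8*b^4 + b^3*6
A) b^2*(-38) + 165 - 8*b + b^5 - 8*b^4 + b^3*6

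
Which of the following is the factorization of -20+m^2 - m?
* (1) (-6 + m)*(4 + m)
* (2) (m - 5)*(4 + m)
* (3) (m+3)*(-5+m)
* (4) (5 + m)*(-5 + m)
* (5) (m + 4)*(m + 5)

We need to factor -20+m^2 - m.
The factored form is (m - 5)*(4 + m).
2) (m - 5)*(4 + m)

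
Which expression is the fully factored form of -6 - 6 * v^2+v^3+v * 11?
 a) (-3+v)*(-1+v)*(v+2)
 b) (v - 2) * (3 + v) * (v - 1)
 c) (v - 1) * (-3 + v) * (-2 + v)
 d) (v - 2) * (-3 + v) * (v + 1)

We need to factor -6 - 6 * v^2+v^3+v * 11.
The factored form is (v - 1) * (-3 + v) * (-2 + v).
c) (v - 1) * (-3 + v) * (-2 + v)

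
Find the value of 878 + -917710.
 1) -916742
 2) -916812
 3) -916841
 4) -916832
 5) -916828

878 + -917710 = -916832
4) -916832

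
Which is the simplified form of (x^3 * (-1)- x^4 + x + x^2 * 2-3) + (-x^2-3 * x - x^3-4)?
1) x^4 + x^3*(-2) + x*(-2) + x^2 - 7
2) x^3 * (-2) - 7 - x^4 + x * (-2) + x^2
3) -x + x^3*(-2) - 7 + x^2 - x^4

Adding the polynomials and combining like terms:
(x^3*(-1) - x^4 + x + x^2*2 - 3) + (-x^2 - 3*x - x^3 - 4)
= x^3 * (-2) - 7 - x^4 + x * (-2) + x^2
2) x^3 * (-2) - 7 - x^4 + x * (-2) + x^2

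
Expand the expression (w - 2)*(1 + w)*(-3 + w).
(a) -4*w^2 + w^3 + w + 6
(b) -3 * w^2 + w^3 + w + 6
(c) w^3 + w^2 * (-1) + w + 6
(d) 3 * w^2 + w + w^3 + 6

Expanding (w - 2)*(1 + w)*(-3 + w):
= -4*w^2 + w^3 + w + 6
a) -4*w^2 + w^3 + w + 6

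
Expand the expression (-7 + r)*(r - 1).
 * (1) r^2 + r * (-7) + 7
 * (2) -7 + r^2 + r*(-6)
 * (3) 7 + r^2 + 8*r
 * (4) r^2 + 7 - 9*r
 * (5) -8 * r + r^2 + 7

Expanding (-7 + r)*(r - 1):
= -8 * r + r^2 + 7
5) -8 * r + r^2 + 7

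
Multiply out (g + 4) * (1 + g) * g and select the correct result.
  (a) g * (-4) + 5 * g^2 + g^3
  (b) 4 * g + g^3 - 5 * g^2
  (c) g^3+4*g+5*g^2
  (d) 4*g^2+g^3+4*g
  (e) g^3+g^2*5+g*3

Expanding (g + 4) * (1 + g) * g:
= g^3+4*g+5*g^2
c) g^3+4*g+5*g^2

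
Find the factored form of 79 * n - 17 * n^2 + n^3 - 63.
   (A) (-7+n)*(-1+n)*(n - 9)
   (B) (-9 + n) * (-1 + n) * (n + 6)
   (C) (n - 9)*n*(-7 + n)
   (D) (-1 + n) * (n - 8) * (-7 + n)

We need to factor 79 * n - 17 * n^2 + n^3 - 63.
The factored form is (-7+n)*(-1+n)*(n - 9).
A) (-7+n)*(-1+n)*(n - 9)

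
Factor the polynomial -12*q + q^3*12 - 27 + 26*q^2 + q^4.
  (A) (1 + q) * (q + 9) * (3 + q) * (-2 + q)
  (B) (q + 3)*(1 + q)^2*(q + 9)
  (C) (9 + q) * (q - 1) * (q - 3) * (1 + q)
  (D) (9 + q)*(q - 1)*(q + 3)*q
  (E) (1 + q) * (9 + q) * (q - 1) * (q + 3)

We need to factor -12*q + q^3*12 - 27 + 26*q^2 + q^4.
The factored form is (1 + q) * (9 + q) * (q - 1) * (q + 3).
E) (1 + q) * (9 + q) * (q - 1) * (q + 3)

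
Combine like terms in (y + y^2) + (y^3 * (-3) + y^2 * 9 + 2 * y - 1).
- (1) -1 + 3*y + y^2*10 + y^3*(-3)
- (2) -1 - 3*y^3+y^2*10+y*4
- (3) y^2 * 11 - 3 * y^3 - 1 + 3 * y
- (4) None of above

Adding the polynomials and combining like terms:
(y + y^2) + (y^3*(-3) + y^2*9 + 2*y - 1)
= -1 + 3*y + y^2*10 + y^3*(-3)
1) -1 + 3*y + y^2*10 + y^3*(-3)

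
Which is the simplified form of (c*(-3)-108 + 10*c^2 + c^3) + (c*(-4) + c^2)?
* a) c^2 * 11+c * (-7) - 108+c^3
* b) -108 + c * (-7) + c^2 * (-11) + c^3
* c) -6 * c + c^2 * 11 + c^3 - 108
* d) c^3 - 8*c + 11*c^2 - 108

Adding the polynomials and combining like terms:
(c*(-3) - 108 + 10*c^2 + c^3) + (c*(-4) + c^2)
= c^2 * 11+c * (-7) - 108+c^3
a) c^2 * 11+c * (-7) - 108+c^3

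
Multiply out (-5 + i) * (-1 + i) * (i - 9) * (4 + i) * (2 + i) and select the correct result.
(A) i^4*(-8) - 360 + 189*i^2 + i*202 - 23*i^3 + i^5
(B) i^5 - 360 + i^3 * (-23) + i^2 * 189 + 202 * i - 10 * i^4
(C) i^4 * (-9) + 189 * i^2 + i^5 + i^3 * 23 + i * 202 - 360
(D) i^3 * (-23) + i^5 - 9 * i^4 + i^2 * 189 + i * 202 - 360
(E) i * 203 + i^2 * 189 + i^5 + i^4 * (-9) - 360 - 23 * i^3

Expanding (-5 + i) * (-1 + i) * (i - 9) * (4 + i) * (2 + i):
= i^3 * (-23) + i^5 - 9 * i^4 + i^2 * 189 + i * 202 - 360
D) i^3 * (-23) + i^5 - 9 * i^4 + i^2 * 189 + i * 202 - 360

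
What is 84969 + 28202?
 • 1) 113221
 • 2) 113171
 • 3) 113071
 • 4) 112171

84969 + 28202 = 113171
2) 113171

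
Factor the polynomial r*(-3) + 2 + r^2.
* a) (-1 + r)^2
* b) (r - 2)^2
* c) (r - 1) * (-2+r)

We need to factor r*(-3) + 2 + r^2.
The factored form is (r - 1) * (-2+r).
c) (r - 1) * (-2+r)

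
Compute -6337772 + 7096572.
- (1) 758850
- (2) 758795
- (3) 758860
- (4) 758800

-6337772 + 7096572 = 758800
4) 758800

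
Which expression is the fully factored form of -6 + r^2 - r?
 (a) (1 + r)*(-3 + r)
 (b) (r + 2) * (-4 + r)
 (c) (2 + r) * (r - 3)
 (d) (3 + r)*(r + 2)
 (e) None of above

We need to factor -6 + r^2 - r.
The factored form is (2 + r) * (r - 3).
c) (2 + r) * (r - 3)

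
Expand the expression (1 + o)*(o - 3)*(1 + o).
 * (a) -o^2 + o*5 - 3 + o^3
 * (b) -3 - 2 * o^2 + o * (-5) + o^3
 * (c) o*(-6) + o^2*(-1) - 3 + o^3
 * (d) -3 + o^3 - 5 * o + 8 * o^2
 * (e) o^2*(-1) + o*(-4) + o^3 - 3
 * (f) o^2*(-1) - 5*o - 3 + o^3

Expanding (1 + o)*(o - 3)*(1 + o):
= o^2*(-1) - 5*o - 3 + o^3
f) o^2*(-1) - 5*o - 3 + o^3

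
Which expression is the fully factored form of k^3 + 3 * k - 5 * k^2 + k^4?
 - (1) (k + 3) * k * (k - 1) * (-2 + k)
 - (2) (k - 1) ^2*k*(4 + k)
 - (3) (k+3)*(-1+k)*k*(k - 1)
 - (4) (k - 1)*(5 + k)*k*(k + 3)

We need to factor k^3 + 3 * k - 5 * k^2 + k^4.
The factored form is (k+3)*(-1+k)*k*(k - 1).
3) (k+3)*(-1+k)*k*(k - 1)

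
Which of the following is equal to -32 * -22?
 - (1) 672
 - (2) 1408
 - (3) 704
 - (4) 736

-32 * -22 = 704
3) 704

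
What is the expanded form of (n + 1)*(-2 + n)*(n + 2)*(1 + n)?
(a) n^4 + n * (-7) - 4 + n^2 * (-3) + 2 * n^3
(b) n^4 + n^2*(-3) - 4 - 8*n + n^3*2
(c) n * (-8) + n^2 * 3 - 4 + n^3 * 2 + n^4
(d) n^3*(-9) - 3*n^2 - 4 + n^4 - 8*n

Expanding (n + 1)*(-2 + n)*(n + 2)*(1 + n):
= n^4 + n^2*(-3) - 4 - 8*n + n^3*2
b) n^4 + n^2*(-3) - 4 - 8*n + n^3*2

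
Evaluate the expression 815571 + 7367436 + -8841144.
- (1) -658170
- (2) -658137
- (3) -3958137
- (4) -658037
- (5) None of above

First: 815571 + 7367436 = 8183007
Then: 8183007 + -8841144 = -658137
2) -658137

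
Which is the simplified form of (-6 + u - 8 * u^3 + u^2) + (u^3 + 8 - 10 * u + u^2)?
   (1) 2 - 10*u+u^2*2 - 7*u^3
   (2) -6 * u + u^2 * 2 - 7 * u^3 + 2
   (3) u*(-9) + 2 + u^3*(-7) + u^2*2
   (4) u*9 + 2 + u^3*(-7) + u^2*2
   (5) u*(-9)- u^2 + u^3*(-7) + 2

Adding the polynomials and combining like terms:
(-6 + u - 8*u^3 + u^2) + (u^3 + 8 - 10*u + u^2)
= u*(-9) + 2 + u^3*(-7) + u^2*2
3) u*(-9) + 2 + u^3*(-7) + u^2*2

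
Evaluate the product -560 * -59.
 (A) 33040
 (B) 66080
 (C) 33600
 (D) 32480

-560 * -59 = 33040
A) 33040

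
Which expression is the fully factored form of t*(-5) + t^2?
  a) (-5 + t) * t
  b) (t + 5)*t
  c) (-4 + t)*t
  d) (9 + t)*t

We need to factor t*(-5) + t^2.
The factored form is (-5 + t) * t.
a) (-5 + t) * t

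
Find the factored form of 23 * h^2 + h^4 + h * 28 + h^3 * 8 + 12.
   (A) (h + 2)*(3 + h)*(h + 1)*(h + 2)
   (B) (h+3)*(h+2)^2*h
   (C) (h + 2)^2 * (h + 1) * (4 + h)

We need to factor 23 * h^2 + h^4 + h * 28 + h^3 * 8 + 12.
The factored form is (h + 2)*(3 + h)*(h + 1)*(h + 2).
A) (h + 2)*(3 + h)*(h + 1)*(h + 2)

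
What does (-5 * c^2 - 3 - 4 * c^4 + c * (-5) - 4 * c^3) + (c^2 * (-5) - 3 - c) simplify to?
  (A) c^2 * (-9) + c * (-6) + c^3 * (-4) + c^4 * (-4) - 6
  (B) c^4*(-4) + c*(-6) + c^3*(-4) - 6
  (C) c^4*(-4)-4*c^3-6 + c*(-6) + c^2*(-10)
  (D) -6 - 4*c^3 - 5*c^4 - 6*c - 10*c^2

Adding the polynomials and combining like terms:
(-5*c^2 - 3 - 4*c^4 + c*(-5) - 4*c^3) + (c^2*(-5) - 3 - c)
= c^4*(-4)-4*c^3-6 + c*(-6) + c^2*(-10)
C) c^4*(-4)-4*c^3-6 + c*(-6) + c^2*(-10)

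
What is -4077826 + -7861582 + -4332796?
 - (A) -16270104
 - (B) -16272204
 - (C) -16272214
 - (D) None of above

First: -4077826 + -7861582 = -11939408
Then: -11939408 + -4332796 = -16272204
B) -16272204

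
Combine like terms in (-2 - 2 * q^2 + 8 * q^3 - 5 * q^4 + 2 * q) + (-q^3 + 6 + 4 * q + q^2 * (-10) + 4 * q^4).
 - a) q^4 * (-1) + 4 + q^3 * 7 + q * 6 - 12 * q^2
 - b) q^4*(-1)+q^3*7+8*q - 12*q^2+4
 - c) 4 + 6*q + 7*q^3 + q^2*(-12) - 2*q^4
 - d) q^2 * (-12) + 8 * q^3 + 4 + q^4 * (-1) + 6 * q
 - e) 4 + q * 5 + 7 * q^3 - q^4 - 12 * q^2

Adding the polynomials and combining like terms:
(-2 - 2*q^2 + 8*q^3 - 5*q^4 + 2*q) + (-q^3 + 6 + 4*q + q^2*(-10) + 4*q^4)
= q^4 * (-1) + 4 + q^3 * 7 + q * 6 - 12 * q^2
a) q^4 * (-1) + 4 + q^3 * 7 + q * 6 - 12 * q^2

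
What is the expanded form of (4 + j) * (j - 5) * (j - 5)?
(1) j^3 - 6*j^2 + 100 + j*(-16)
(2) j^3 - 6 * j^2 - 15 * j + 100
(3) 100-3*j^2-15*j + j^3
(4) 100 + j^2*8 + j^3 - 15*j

Expanding (4 + j) * (j - 5) * (j - 5):
= j^3 - 6 * j^2 - 15 * j + 100
2) j^3 - 6 * j^2 - 15 * j + 100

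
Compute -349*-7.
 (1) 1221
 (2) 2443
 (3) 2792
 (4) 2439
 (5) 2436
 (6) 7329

-349 * -7 = 2443
2) 2443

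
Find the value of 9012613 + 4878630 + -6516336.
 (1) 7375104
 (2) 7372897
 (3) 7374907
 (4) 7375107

First: 9012613 + 4878630 = 13891243
Then: 13891243 + -6516336 = 7374907
3) 7374907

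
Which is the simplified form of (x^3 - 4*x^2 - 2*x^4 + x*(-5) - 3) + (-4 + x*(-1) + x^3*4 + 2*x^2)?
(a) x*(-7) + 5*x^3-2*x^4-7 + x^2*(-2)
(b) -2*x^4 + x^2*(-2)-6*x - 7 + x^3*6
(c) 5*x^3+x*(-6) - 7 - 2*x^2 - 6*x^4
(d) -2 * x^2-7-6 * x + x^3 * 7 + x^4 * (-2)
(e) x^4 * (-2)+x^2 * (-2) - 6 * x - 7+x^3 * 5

Adding the polynomials and combining like terms:
(x^3 - 4*x^2 - 2*x^4 + x*(-5) - 3) + (-4 + x*(-1) + x^3*4 + 2*x^2)
= x^4 * (-2)+x^2 * (-2) - 6 * x - 7+x^3 * 5
e) x^4 * (-2)+x^2 * (-2) - 6 * x - 7+x^3 * 5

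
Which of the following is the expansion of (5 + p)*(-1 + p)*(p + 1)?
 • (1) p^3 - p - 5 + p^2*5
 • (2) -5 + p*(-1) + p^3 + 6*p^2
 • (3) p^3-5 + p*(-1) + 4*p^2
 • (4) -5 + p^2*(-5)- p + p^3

Expanding (5 + p)*(-1 + p)*(p + 1):
= p^3 - p - 5 + p^2*5
1) p^3 - p - 5 + p^2*5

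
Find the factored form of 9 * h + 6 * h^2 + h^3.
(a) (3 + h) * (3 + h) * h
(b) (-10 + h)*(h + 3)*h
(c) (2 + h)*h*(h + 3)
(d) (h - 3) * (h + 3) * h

We need to factor 9 * h + 6 * h^2 + h^3.
The factored form is (3 + h) * (3 + h) * h.
a) (3 + h) * (3 + h) * h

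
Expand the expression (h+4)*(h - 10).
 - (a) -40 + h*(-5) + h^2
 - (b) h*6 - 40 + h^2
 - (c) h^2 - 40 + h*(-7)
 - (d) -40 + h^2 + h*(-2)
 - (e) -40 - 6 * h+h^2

Expanding (h+4)*(h - 10):
= -40 - 6 * h+h^2
e) -40 - 6 * h+h^2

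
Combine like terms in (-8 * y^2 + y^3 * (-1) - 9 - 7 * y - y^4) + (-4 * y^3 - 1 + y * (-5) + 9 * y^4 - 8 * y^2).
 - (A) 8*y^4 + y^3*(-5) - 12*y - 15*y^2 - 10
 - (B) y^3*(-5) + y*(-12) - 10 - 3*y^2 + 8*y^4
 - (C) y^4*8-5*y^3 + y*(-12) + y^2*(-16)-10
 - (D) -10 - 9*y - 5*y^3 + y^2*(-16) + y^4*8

Adding the polynomials and combining like terms:
(-8*y^2 + y^3*(-1) - 9 - 7*y - y^4) + (-4*y^3 - 1 + y*(-5) + 9*y^4 - 8*y^2)
= y^4*8-5*y^3 + y*(-12) + y^2*(-16)-10
C) y^4*8-5*y^3 + y*(-12) + y^2*(-16)-10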